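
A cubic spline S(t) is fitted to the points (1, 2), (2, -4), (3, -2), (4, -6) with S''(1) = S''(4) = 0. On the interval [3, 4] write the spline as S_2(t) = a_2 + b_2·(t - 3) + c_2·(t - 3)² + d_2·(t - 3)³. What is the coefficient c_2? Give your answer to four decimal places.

-6.4000

Write m_i for S''(x_i). With h_i = 1, 1, 1 and divided differences Δ_i = -6, 2, -4, the continuity of S' gives the tridiagonal system
  1·m_0 + 4·m_1 + 1·m_2 = 6(Δ_1 - Δ_0) = 48
  1·m_1 + 4·m_2 + 1·m_3 = 6(Δ_2 - Δ_1) = -36
Natural end conditions: m_0 = m_3 = 0.
Forward elimination and back-substitution give m_0 = 0, m_1 = 76/5, m_2 = -64/5, m_3 = 0.
On [3, 4], with S_2(t) = a_2 + b_2·(t - 3) + c_2·(t - 3)² + d_2·(t - 3)³: c_2 = m_2/2 = -32/5, d_2 = (m_3 - m_2)/(6h_2) = 32/15, b_2 = Δ_2 - h_2(2m_2 + m_3)/6 = 4/15.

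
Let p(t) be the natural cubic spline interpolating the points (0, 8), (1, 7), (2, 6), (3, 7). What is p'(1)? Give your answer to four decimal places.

Let M_i = p''(x_i). Step sizes h_i = 1, 1, 1; slopes of the chords Δ_i = (y_(i+1) - y_i)/h_i = -1, -1, 1.
  1·M_0 + 4·M_1 + 1·M_2 = 6(Δ_1 - Δ_0) = 0
  1·M_1 + 4·M_2 + 1·M_3 = 6(Δ_2 - Δ_1) = 12
Natural end conditions: M_0 = M_3 = 0.
Forward elimination and back-substitution give M_0 = 0, M_1 = -4/5, M_2 = 16/5, M_3 = 0.
On [1, 2], p'(t) = b_1 + 2c_1·(t - 1) + 3d_1·(t - 1)² with b_1 = Δ_1 - h_1(2M_1 + M_2)/6 = -19/15, c_1 = M_1/2 = -2/5, d_1 = (M_2 - M_1)/(6h_1) = 2/3. So p'(1) = -19/15.

-1.2667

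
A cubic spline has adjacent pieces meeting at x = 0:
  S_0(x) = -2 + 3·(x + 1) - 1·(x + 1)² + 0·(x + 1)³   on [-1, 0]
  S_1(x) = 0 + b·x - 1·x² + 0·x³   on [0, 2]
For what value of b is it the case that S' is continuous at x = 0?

S_0'(x) = 3 - 2·(x + 1) + 0·(x + 1)², so S_0'(0) = 1. On the right, S_1'(0) = b, so b = 1.

1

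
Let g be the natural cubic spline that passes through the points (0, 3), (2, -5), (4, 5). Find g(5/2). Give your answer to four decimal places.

-3.9766

With σ_i denoting the second derivative at x_i, h_i = 2, 2, and Δ_i = (y_(i+1) − y_i)/h_i = -4, 5:
  2·σ_0 + 8·σ_1 + 2·σ_2 = 6(Δ_1 - Δ_0) = 54
Natural end conditions: σ_0 = σ_2 = 0.
Solving: σ_0 = 0, σ_1 = 27/4, σ_2 = 0.
On [2, 4], g(x) = -5 + 1/2·(x - 2) + 27/8·(x - 2)² - 9/16·(x - 2)³.
With (x - 2) = 1/2: g(5/2) = -509/128.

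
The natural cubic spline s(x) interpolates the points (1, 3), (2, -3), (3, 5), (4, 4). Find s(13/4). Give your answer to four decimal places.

Put M_i = s'' at the i-th knot. Here h = (1, 1, 1) and Δ = (-6, 8, -1), so the interior equations h_(i-1)·M_(i-1) + 2(h_(i-1)+h_i)·M_i + h_i·M_(i+1) = 6(Δ_i − Δ_(i-1)) read
  1·M_0 + 4·M_1 + 1·M_2 = 6(Δ_1 - Δ_0) = 84
  1·M_1 + 4·M_2 + 1·M_3 = 6(Δ_2 - Δ_1) = -54
Natural end conditions: M_0 = M_3 = 0.
Hence M_0 = 0, M_1 = 26, M_2 = -20, M_3 = 0.
On [3, 4], s(x) = 5 + 17/3·(x - 3) - 10·(x - 3)² + 10/3·(x - 3)³.
With (x - 3) = 1/4: s(13/4) = 187/32.

5.8438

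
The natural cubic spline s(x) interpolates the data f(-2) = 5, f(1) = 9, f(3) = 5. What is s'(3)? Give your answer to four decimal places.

-2.6667

Write σ_i for s''(x_i). With h_i = 3, 2 and divided differences Δ_i = 4/3, -2, the continuity of s' gives the tridiagonal system
  3·σ_0 + 10·σ_1 + 2·σ_2 = 6(Δ_1 - Δ_0) = -20
Natural end conditions: σ_0 = σ_2 = 0.
Forward elimination and back-substitution give σ_0 = 0, σ_1 = -2, σ_2 = 0.
On [1, 3], s'(x) = b_1 + 2c_1·(x - 1) + 3d_1·(x - 1)² with b_1 = Δ_1 - h_1(2σ_1 + σ_2)/6 = -2/3, c_1 = σ_1/2 = -1, d_1 = (σ_2 - σ_1)/(6h_1) = 1/6. So s'(3) = -8/3.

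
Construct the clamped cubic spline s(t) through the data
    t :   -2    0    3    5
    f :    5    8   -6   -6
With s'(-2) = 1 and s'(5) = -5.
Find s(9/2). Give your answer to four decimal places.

-4.6865

Put m_i = s'' at the i-th knot. Here h = (2, 3, 2) and Δ = (3/2, -14/3, 0), so the interior equations h_(i-1)·m_(i-1) + 2(h_(i-1)+h_i)·m_i + h_i·m_(i+1) = 6(Δ_i − Δ_(i-1)) read
  2·m_0 + 10·m_1 + 3·m_2 = 6(Δ_1 - Δ_0) = -37
  3·m_1 + 10·m_2 + 2·m_3 = 6(Δ_2 - Δ_1) = 28
Clamped end conditions give two more equations: 2h_0·m_0 + h_0·m_1 = 6(Δ_0 - s'(-2)) = 3 and h_2·m_2 + 2h_2·m_3 = 6(s'(5) - Δ_2) = -30.
Forward elimination and back-substitution give m_0 = 389/96, m_1 = -317/48, m_2 = 335/48, m_3 = -1055/96.
On [3, 5], s(t) = -6 - 95/96·(t - 3) + 335/96·(t - 3)² - 575/384·(t - 3)³.
With (t - 3) = 3/2: s(9/2) = -4799/1024.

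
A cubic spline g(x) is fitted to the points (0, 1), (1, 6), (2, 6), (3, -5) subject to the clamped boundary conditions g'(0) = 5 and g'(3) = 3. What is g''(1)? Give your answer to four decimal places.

Write M_i for g''(x_i). With h_i = 1, 1, 1 and divided differences Δ_i = 5, 0, -11, the continuity of g' gives the tridiagonal system
  1·M_0 + 4·M_1 + 1·M_2 = 6(Δ_1 - Δ_0) = -30
  1·M_1 + 4·M_2 + 1·M_3 = 6(Δ_2 - Δ_1) = -66
Clamped end conditions give two more equations: 2h_0·M_0 + h_0·M_1 = 6(Δ_0 - g'(0)) = 0 and h_2·M_2 + 2h_2·M_3 = 6(g'(3) - Δ_2) = 84.
Hence M_0 = -2/15, M_1 = 4/15, M_2 = -464/15, M_3 = 862/15.

0.2667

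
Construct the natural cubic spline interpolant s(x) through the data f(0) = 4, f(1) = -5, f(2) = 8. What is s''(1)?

Put M_i = s'' at the i-th knot. Here h = (1, 1) and Δ = (-9, 13), so the interior equations h_(i-1)·M_(i-1) + 2(h_(i-1)+h_i)·M_i + h_i·M_(i+1) = 6(Δ_i − Δ_(i-1)) read
  1·M_0 + 4·M_1 + 1·M_2 = 6(Δ_1 - Δ_0) = 132
Natural end conditions: M_0 = M_2 = 0.
Hence M_0 = 0, M_1 = 33, M_2 = 0.

33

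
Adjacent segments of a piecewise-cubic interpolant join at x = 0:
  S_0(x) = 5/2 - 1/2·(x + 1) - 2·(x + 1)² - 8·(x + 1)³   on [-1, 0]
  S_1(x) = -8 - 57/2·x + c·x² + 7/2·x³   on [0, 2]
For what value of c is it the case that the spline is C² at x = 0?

S_0''(x) = -4 - 48·(x + 1), so S_0''(0) = -52. On the right, S_1''(0) = 2c, so c = -26.

-26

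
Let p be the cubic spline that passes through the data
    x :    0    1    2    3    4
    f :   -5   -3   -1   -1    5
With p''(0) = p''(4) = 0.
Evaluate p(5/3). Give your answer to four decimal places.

With m_i denoting the second derivative at x_i, h_i = 1, 1, 1, 1, and Δ_i = (y_(i+1) − y_i)/h_i = 2, 2, 0, 6:
  1·m_0 + 4·m_1 + 1·m_2 = 6(Δ_1 - Δ_0) = 0
  1·m_1 + 4·m_2 + 1·m_3 = 6(Δ_2 - Δ_1) = -12
  1·m_2 + 4·m_3 + 1·m_4 = 6(Δ_3 - Δ_2) = 36
Natural end conditions: m_0 = m_4 = 0.
Hence m_0 = 0, m_1 = 3/2, m_2 = -6, m_3 = 21/2, m_4 = 0.
On [1, 2], p(x) = -3 + 5/2·(x - 1) + 3/4·(x - 1)² - 5/4·(x - 1)³.
With (x - 1) = 2/3: p(5/3) = -37/27.

-1.3704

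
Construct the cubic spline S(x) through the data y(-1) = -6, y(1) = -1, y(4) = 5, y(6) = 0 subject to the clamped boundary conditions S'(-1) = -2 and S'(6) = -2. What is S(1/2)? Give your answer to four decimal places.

Let M_i = S''(x_i). Step sizes h_i = 2, 3, 2; slopes of the chords Δ_i = (y_(i+1) - y_i)/h_i = 5/2, 2, -5/2.
  2·M_0 + 10·M_1 + 3·M_2 = 6(Δ_1 - Δ_0) = -3
  3·M_1 + 10·M_2 + 2·M_3 = 6(Δ_2 - Δ_1) = -27
Clamped end conditions give two more equations: 2h_0·M_0 + h_0·M_1 = 6(Δ_0 - S'(-1)) = 27 and h_2·M_2 + 2h_2·M_3 = 6(S'(6) - Δ_2) = 3.
Solving the tridiagonal system: M_0 = 115/16, M_1 = -7/8, M_2 = -23/8, M_3 = 35/16.
On [-1, 1], S(x) = -6 - 2·(x + 1) + 115/32·(x + 1)² - 43/64·(x + 1)³.
With (x + 1) = 3/2: S(1/2) = -1629/512.

-3.1816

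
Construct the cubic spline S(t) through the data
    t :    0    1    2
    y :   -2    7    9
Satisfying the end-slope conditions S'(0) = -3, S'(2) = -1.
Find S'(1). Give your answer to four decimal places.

With m_i denoting the second derivative at x_i, h_i = 1, 1, and Δ_i = (y_(i+1) − y_i)/h_i = 9, 2:
  1·m_0 + 4·m_1 + 1·m_2 = 6(Δ_1 - Δ_0) = -42
Clamped end conditions give two more equations: 2h_0·m_0 + h_0·m_1 = 6(Δ_0 - S'(0)) = 72 and h_1·m_1 + 2h_1·m_2 = 6(S'(2) - Δ_1) = -18.
Forward elimination and back-substitution give m_0 = 95/2, m_1 = -23, m_2 = 5/2.
On [1, 2], S'(t) = b_1 + 2c_1·(t - 1) + 3d_1·(t - 1)² with b_1 = Δ_1 - h_1(2m_1 + m_2)/6 = 37/4, c_1 = m_1/2 = -23/2, d_1 = (m_2 - m_1)/(6h_1) = 17/4. So S'(1) = 37/4.

9.2500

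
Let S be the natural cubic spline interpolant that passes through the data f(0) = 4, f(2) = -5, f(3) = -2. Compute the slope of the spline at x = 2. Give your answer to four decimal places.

Put σ_i = S'' at the i-th knot. Here h = (2, 1) and Δ = (-9/2, 3), so the interior equations h_(i-1)·σ_(i-1) + 2(h_(i-1)+h_i)·σ_i + h_i·σ_(i+1) = 6(Δ_i − Δ_(i-1)) read
  2·σ_0 + 6·σ_1 + 1·σ_2 = 6(Δ_1 - Δ_0) = 45
Natural end conditions: σ_0 = σ_2 = 0.
Hence σ_0 = 0, σ_1 = 15/2, σ_2 = 0.
On [2, 3], S'(x) = b_1 + 2c_1·(x - 2) + 3d_1·(x - 2)² with b_1 = Δ_1 - h_1(2σ_1 + σ_2)/6 = 1/2, c_1 = σ_1/2 = 15/4, d_1 = (σ_2 - σ_1)/(6h_1) = -5/4. So S'(2) = 1/2.

0.5000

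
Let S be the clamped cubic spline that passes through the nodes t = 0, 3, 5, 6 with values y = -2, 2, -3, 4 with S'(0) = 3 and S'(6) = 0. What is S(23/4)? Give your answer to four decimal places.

3.2068

With M_i denoting the second derivative at x_i, h_i = 3, 2, 1, and Δ_i = (y_(i+1) − y_i)/h_i = 4/3, -5/2, 7:
  3·M_0 + 10·M_1 + 2·M_2 = 6(Δ_1 - Δ_0) = -23
  2·M_1 + 6·M_2 + 1·M_3 = 6(Δ_2 - Δ_1) = 57
Clamped end conditions give two more equations: 2h_0·M_0 + h_0·M_1 = 6(Δ_0 - S'(0)) = -10 and h_2·M_2 + 2h_2·M_3 = 6(S'(6) - Δ_2) = -42.
Forward elimination and back-substitution give M_0 = 25/19, M_1 = -340/57, M_2 = 932/57, M_3 = -1663/57.
On [5, 6], S(t) = -3 + 731/114·(t - 5) + 466/57·(t - 5)² - 865/114·(t - 5)³.
With (t - 5) = 3/4: S(23/4) = 7799/2432.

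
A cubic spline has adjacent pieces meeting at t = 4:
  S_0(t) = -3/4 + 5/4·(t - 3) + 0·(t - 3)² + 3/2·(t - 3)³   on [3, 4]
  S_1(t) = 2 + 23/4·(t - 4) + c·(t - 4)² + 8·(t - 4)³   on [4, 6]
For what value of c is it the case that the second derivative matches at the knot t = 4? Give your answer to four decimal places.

4.5000

S_0''(t) = 0 + 9·(t - 3), so S_0''(4) = 9. On the right, S_1''(4) = 2c, so c = 9/2.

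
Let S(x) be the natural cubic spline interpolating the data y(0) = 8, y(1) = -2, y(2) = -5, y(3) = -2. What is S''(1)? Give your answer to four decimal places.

Write σ_i for S''(x_i). With h_i = 1, 1, 1 and divided differences Δ_i = -10, -3, 3, the continuity of S' gives the tridiagonal system
  1·σ_0 + 4·σ_1 + 1·σ_2 = 6(Δ_1 - Δ_0) = 42
  1·σ_1 + 4·σ_2 + 1·σ_3 = 6(Δ_2 - Δ_1) = 36
Natural end conditions: σ_0 = σ_3 = 0.
Hence σ_0 = 0, σ_1 = 44/5, σ_2 = 34/5, σ_3 = 0.

8.8000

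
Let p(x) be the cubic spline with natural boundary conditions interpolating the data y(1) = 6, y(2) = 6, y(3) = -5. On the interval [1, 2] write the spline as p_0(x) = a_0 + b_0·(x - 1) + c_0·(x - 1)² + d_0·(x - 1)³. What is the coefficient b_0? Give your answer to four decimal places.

2.7500

Write σ_i for p''(x_i). With h_i = 1, 1 and divided differences Δ_i = 0, -11, the continuity of p' gives the tridiagonal system
  1·σ_0 + 4·σ_1 + 1·σ_2 = 6(Δ_1 - Δ_0) = -66
Natural end conditions: σ_0 = σ_2 = 0.
Solving: σ_0 = 0, σ_1 = -33/2, σ_2 = 0.
On [1, 2], with p_0(x) = a_0 + b_0·(x - 1) + c_0·(x - 1)² + d_0·(x - 1)³: c_0 = σ_0/2 = 0, d_0 = (σ_1 - σ_0)/(6h_0) = -11/4, b_0 = Δ_0 - h_0(2σ_0 + σ_1)/6 = 11/4.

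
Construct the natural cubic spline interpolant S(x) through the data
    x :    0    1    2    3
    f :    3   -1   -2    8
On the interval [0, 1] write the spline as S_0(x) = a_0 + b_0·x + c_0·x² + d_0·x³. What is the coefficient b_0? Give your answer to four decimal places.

Let M_i = S''(x_i). Step sizes h_i = 1, 1, 1; slopes of the chords Δ_i = (y_(i+1) - y_i)/h_i = -4, -1, 10.
  1·M_0 + 4·M_1 + 1·M_2 = 6(Δ_1 - Δ_0) = 18
  1·M_1 + 4·M_2 + 1·M_3 = 6(Δ_2 - Δ_1) = 66
Natural end conditions: M_0 = M_3 = 0.
Forward elimination and back-substitution give M_0 = 0, M_1 = 2/5, M_2 = 82/5, M_3 = 0.
On [0, 1], with S_0(x) = a_0 + b_0·x + c_0·x² + d_0·x³: c_0 = M_0/2 = 0, d_0 = (M_1 - M_0)/(6h_0) = 1/15, b_0 = Δ_0 - h_0(2M_0 + M_1)/6 = -61/15.

-4.0667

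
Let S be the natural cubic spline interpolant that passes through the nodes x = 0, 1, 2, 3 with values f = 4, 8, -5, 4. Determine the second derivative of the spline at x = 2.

42

Write M_i for S''(x_i). With h_i = 1, 1, 1 and divided differences Δ_i = 4, -13, 9, the continuity of S' gives the tridiagonal system
  1·M_0 + 4·M_1 + 1·M_2 = 6(Δ_1 - Δ_0) = -102
  1·M_1 + 4·M_2 + 1·M_3 = 6(Δ_2 - Δ_1) = 132
Natural end conditions: M_0 = M_3 = 0.
Solving the tridiagonal system: M_0 = 0, M_1 = -36, M_2 = 42, M_3 = 0.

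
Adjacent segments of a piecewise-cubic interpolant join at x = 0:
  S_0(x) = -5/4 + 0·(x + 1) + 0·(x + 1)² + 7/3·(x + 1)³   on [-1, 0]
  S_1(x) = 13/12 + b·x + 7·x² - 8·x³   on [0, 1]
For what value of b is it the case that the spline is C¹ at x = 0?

7

S_0'(x) = 0 + 0·(x + 1) + 7·(x + 1)², so S_0'(0) = 7. On the right, S_1'(0) = b, so b = 7.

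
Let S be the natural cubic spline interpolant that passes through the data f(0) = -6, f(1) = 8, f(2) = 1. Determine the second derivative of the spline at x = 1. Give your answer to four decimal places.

With σ_i denoting the second derivative at x_i, h_i = 1, 1, and Δ_i = (y_(i+1) − y_i)/h_i = 14, -7:
  1·σ_0 + 4·σ_1 + 1·σ_2 = 6(Δ_1 - Δ_0) = -126
Natural end conditions: σ_0 = σ_2 = 0.
Solving: σ_0 = 0, σ_1 = -63/2, σ_2 = 0.

-31.5000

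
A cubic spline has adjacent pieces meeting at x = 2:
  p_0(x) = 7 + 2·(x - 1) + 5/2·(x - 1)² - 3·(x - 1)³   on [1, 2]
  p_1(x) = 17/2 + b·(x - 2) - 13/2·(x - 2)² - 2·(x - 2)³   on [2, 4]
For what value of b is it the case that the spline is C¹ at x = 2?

-2

p_0'(x) = 2 + 5·(x - 1) - 9·(x - 1)², so p_0'(2) = -2. On the right, p_1'(2) = b, so b = -2.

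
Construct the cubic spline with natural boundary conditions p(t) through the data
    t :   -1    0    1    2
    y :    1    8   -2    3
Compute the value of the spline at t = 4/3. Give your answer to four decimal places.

-2.2346

Put m_i = p'' at the i-th knot. Here h = (1, 1, 1) and Δ = (7, -10, 5), so the interior equations h_(i-1)·m_(i-1) + 2(h_(i-1)+h_i)·m_i + h_i·m_(i+1) = 6(Δ_i − Δ_(i-1)) read
  1·m_0 + 4·m_1 + 1·m_2 = 6(Δ_1 - Δ_0) = -102
  1·m_1 + 4·m_2 + 1·m_3 = 6(Δ_2 - Δ_1) = 90
Natural end conditions: m_0 = m_3 = 0.
Forward elimination and back-substitution give m_0 = 0, m_1 = -166/5, m_2 = 154/5, m_3 = 0.
On [1, 2], p(t) = -2 - 79/15·(t - 1) + 77/5·(t - 1)² - 77/15·(t - 1)³.
With (t - 1) = 1/3: p(4/3) = -181/81.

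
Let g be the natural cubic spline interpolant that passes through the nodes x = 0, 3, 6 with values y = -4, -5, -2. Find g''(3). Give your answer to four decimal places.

Let M_i = g''(x_i). Step sizes h_i = 3, 3; slopes of the chords Δ_i = (y_(i+1) - y_i)/h_i = -1/3, 1.
  3·M_0 + 12·M_1 + 3·M_2 = 6(Δ_1 - Δ_0) = 8
Natural end conditions: M_0 = M_2 = 0.
Forward elimination and back-substitution give M_0 = 0, M_1 = 2/3, M_2 = 0.

0.6667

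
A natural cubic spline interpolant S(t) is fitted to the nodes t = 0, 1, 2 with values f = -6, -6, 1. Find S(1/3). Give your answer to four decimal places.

-6.5185

Let M_i = S''(x_i). Step sizes h_i = 1, 1; slopes of the chords Δ_i = (y_(i+1) - y_i)/h_i = 0, 7.
  1·M_0 + 4·M_1 + 1·M_2 = 6(Δ_1 - Δ_0) = 42
Natural end conditions: M_0 = M_2 = 0.
Solving: M_0 = 0, M_1 = 21/2, M_2 = 0.
On [0, 1], S(t) = -6 - 7/4·t + 0·t² + 7/4·t³.
With t = 1/3: S(1/3) = -176/27.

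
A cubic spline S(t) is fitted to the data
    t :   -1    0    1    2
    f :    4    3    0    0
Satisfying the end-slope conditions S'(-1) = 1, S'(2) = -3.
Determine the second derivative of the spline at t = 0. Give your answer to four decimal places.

-4.2667

With M_i denoting the second derivative at x_i, h_i = 1, 1, 1, and Δ_i = (y_(i+1) − y_i)/h_i = -1, -3, 0:
  1·M_0 + 4·M_1 + 1·M_2 = 6(Δ_1 - Δ_0) = -12
  1·M_1 + 4·M_2 + 1·M_3 = 6(Δ_2 - Δ_1) = 18
Clamped end conditions give two more equations: 2h_0·M_0 + h_0·M_1 = 6(Δ_0 - S'(-1)) = -12 and h_2·M_2 + 2h_2·M_3 = 6(S'(2) - Δ_2) = -18.
Solving: M_0 = -58/15, M_1 = -64/15, M_2 = 134/15, M_3 = -202/15.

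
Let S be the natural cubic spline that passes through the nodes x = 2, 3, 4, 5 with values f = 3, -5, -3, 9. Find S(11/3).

Let m_i = S''(x_i). Step sizes h_i = 1, 1, 1; slopes of the chords Δ_i = (y_(i+1) - y_i)/h_i = -8, 2, 12.
  1·m_0 + 4·m_1 + 1·m_2 = 6(Δ_1 - Δ_0) = 60
  1·m_1 + 4·m_2 + 1·m_3 = 6(Δ_2 - Δ_1) = 60
Natural end conditions: m_0 = m_3 = 0.
Solving the tridiagonal system: m_0 = 0, m_1 = 12, m_2 = 12, m_3 = 0.
On [3, 4], S(x) = -5 - 4·(x - 3) + 6·(x - 3)² + 0·(x - 3)³.
With (x - 3) = 2/3: S(11/3) = -5.

-5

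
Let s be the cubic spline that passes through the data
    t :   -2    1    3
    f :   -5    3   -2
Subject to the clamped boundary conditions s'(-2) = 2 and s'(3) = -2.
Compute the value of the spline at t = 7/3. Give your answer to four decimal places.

-0.1778

Put M_i = s'' at the i-th knot. Here h = (3, 2) and Δ = (8/3, -5/2), so the interior equations h_(i-1)·M_(i-1) + 2(h_(i-1)+h_i)·M_i + h_i·M_(i+1) = 6(Δ_i − Δ_(i-1)) read
  3·M_0 + 10·M_1 + 2·M_2 = 6(Δ_1 - Δ_0) = -31
Clamped end conditions give two more equations: 2h_0·M_0 + h_0·M_1 = 6(Δ_0 - s'(-2)) = 4 and h_1·M_1 + 2h_1·M_2 = 6(s'(3) - Δ_1) = 3.
Solving the tridiagonal system: M_0 = 89/30, M_1 = -23/5, M_2 = 61/20.
On [1, 3], s(t) = 3 - 9/20·(t - 1) - 23/10·(t - 1)² + 51/80·(t - 1)³.
With (t - 1) = 4/3: s(7/3) = -8/45.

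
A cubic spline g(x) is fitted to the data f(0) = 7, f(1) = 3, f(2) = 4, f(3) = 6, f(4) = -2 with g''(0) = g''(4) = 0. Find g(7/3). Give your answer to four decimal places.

5.2169

With m_i denoting the second derivative at x_i, h_i = 1, 1, 1, 1, and Δ_i = (y_(i+1) − y_i)/h_i = -4, 1, 2, -8:
  1·m_0 + 4·m_1 + 1·m_2 = 6(Δ_1 - Δ_0) = 30
  1·m_1 + 4·m_2 + 1·m_3 = 6(Δ_2 - Δ_1) = 6
  1·m_2 + 4·m_3 + 1·m_4 = 6(Δ_3 - Δ_2) = -60
Natural end conditions: m_0 = m_4 = 0.
Forward elimination and back-substitution give m_0 = 0, m_1 = 183/28, m_2 = 27/7, m_3 = -447/28, m_4 = 0.
On [2, 3], g(x) = 4 + 27/8·(x - 2) + 27/14·(x - 2)² - 185/56·(x - 2)³.
With (x - 2) = 1/3: g(7/3) = 986/189.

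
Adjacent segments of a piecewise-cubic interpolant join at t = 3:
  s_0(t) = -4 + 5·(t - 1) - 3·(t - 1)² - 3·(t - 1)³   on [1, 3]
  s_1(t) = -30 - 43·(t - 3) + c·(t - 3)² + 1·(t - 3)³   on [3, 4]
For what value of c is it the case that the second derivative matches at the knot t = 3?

s_0''(t) = -6 - 18·(t - 1), so s_0''(3) = -42. On the right, s_1''(3) = 2c, so c = -21.

-21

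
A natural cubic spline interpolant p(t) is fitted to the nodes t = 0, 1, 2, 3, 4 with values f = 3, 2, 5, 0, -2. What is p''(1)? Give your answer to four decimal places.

With m_i denoting the second derivative at x_i, h_i = 1, 1, 1, 1, and Δ_i = (y_(i+1) − y_i)/h_i = -1, 3, -5, -2:
  1·m_0 + 4·m_1 + 1·m_2 = 6(Δ_1 - Δ_0) = 24
  1·m_1 + 4·m_2 + 1·m_3 = 6(Δ_2 - Δ_1) = -48
  1·m_2 + 4·m_3 + 1·m_4 = 6(Δ_3 - Δ_2) = 18
Natural end conditions: m_0 = m_4 = 0.
Solving: m_0 = 0, m_1 = 285/28, m_2 = -117/7, m_3 = 243/28, m_4 = 0.

10.1786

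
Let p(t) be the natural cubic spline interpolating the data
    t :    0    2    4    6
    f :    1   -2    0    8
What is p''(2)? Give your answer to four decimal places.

1.4000

Write σ_i for p''(x_i). With h_i = 2, 2, 2 and divided differences Δ_i = -3/2, 1, 4, the continuity of p' gives the tridiagonal system
  2·σ_0 + 8·σ_1 + 2·σ_2 = 6(Δ_1 - Δ_0) = 15
  2·σ_1 + 8·σ_2 + 2·σ_3 = 6(Δ_2 - Δ_1) = 18
Natural end conditions: σ_0 = σ_3 = 0.
Solving: σ_0 = 0, σ_1 = 7/5, σ_2 = 19/10, σ_3 = 0.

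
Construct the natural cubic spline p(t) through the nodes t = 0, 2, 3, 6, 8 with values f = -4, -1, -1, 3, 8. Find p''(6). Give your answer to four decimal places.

0.3798

Write m_i for p''(x_i). With h_i = 2, 1, 3, 2 and divided differences Δ_i = 3/2, 0, 4/3, 5/2, the continuity of p' gives the tridiagonal system
  2·m_0 + 6·m_1 + 1·m_2 = 6(Δ_1 - Δ_0) = -9
  1·m_1 + 8·m_2 + 3·m_3 = 6(Δ_2 - Δ_1) = 8
  3·m_2 + 10·m_3 + 2·m_4 = 6(Δ_3 - Δ_2) = 7
Natural end conditions: m_0 = m_4 = 0.
Solving the tridiagonal system: m_0 = 0, m_1 = -349/208, m_2 = 111/104, m_3 = 79/208, m_4 = 0.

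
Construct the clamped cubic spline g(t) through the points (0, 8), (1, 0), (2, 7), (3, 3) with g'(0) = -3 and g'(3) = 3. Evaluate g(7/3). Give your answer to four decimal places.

5.9778

Put m_i = g'' at the i-th knot. Here h = (1, 1, 1) and Δ = (-8, 7, -4), so the interior equations h_(i-1)·m_(i-1) + 2(h_(i-1)+h_i)·m_i + h_i·m_(i+1) = 6(Δ_i − Δ_(i-1)) read
  1·m_0 + 4·m_1 + 1·m_2 = 6(Δ_1 - Δ_0) = 90
  1·m_1 + 4·m_2 + 1·m_3 = 6(Δ_2 - Δ_1) = -66
Clamped end conditions give two more equations: 2h_0·m_0 + h_0·m_1 = 6(Δ_0 - g'(0)) = -30 and h_2·m_2 + 2h_2·m_3 = 6(g'(3) - Δ_2) = 42.
Hence m_0 = -176/5, m_1 = 202/5, m_2 = -182/5, m_3 = 196/5.
On [2, 3], g(t) = 7 + 8/5·(t - 2) - 91/5·(t - 2)² + 63/5·(t - 2)³.
With (t - 2) = 1/3: g(7/3) = 269/45.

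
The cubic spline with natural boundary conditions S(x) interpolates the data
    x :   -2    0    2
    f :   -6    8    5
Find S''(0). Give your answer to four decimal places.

-6.3750

Write m_i for S''(x_i). With h_i = 2, 2 and divided differences Δ_i = 7, -3/2, the continuity of S' gives the tridiagonal system
  2·m_0 + 8·m_1 + 2·m_2 = 6(Δ_1 - Δ_0) = -51
Natural end conditions: m_0 = m_2 = 0.
Solving the tridiagonal system: m_0 = 0, m_1 = -51/8, m_2 = 0.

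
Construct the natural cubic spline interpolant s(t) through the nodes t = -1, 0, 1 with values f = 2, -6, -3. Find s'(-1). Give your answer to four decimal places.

Let M_i = s''(x_i). Step sizes h_i = 1, 1; slopes of the chords Δ_i = (y_(i+1) - y_i)/h_i = -8, 3.
  1·M_0 + 4·M_1 + 1·M_2 = 6(Δ_1 - Δ_0) = 66
Natural end conditions: M_0 = M_2 = 0.
Forward elimination and back-substitution give M_0 = 0, M_1 = 33/2, M_2 = 0.
On [-1, 0], s'(t) = b_0 + 2c_0·(t + 1) + 3d_0·(t + 1)² with b_0 = Δ_0 - h_0(2M_0 + M_1)/6 = -43/4, c_0 = M_0/2 = 0, d_0 = (M_1 - M_0)/(6h_0) = 11/4. So s'(-1) = -43/4.

-10.7500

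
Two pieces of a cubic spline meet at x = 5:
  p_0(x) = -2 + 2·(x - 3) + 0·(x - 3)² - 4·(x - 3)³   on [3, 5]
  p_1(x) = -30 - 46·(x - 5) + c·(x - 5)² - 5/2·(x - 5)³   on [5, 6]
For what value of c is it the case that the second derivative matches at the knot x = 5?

p_0''(x) = 0 - 24·(x - 3), so p_0''(5) = -48. On the right, p_1''(5) = 2c, so c = -24.

-24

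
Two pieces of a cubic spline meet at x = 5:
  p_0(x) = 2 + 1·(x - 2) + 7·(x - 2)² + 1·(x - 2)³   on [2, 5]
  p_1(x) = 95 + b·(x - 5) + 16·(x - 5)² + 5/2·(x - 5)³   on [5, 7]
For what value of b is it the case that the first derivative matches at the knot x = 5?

70

p_0'(x) = 1 + 14·(x - 2) + 3·(x - 2)², so p_0'(5) = 70. On the right, p_1'(5) = b, so b = 70.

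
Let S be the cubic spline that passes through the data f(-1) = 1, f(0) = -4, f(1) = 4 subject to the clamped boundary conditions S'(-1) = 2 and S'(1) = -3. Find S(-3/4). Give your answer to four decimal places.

With σ_i denoting the second derivative at x_i, h_i = 1, 1, and Δ_i = (y_(i+1) − y_i)/h_i = -5, 8:
  1·σ_0 + 4·σ_1 + 1·σ_2 = 6(Δ_1 - Δ_0) = 78
Clamped end conditions give two more equations: 2h_0·σ_0 + h_0·σ_1 = 6(Δ_0 - S'(-1)) = -42 and h_1·σ_1 + 2h_1·σ_2 = 6(S'(1) - Δ_1) = -66.
Hence σ_0 = -43, σ_1 = 44, σ_2 = -55.
On [-1, 0], S(x) = 1 + 2·(x + 1) - 43/2·(x + 1)² + 29/2·(x + 1)³.
With (x + 1) = 1/4: S(-3/4) = 49/128.

0.3828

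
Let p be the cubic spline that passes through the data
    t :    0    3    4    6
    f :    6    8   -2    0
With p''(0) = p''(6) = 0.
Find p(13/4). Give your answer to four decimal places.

5.5316

Let M_i = p''(x_i). Step sizes h_i = 3, 1, 2; slopes of the chords Δ_i = (y_(i+1) - y_i)/h_i = 2/3, -10, 1.
  3·M_0 + 8·M_1 + 1·M_2 = 6(Δ_1 - Δ_0) = -64
  1·M_1 + 6·M_2 + 2·M_3 = 6(Δ_2 - Δ_1) = 66
Natural end conditions: M_0 = M_3 = 0.
Solving the tridiagonal system: M_0 = 0, M_1 = -450/47, M_2 = 592/47, M_3 = 0.
On [3, 4], p(t) = 8 - 1256/141·(t - 3) - 225/47·(t - 3)² + 521/141·(t - 3)³.
With (t - 3) = 1/4: p(13/4) = 16639/3008.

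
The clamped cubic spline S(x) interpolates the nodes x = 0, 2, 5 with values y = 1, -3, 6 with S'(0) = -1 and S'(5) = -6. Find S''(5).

-13

Put σ_i = S'' at the i-th knot. Here h = (2, 3) and Δ = (-2, 3), so the interior equations h_(i-1)·σ_(i-1) + 2(h_(i-1)+h_i)·σ_i + h_i·σ_(i+1) = 6(Δ_i − Δ_(i-1)) read
  2·σ_0 + 10·σ_1 + 3·σ_2 = 6(Δ_1 - Δ_0) = 30
Clamped end conditions give two more equations: 2h_0·σ_0 + h_0·σ_1 = 6(Δ_0 - S'(0)) = -6 and h_1·σ_1 + 2h_1·σ_2 = 6(S'(5) - Δ_1) = -54.
Hence σ_0 = -11/2, σ_1 = 8, σ_2 = -13.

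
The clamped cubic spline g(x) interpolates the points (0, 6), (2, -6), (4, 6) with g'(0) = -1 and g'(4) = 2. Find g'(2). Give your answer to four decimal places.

Write m_i for g''(x_i). With h_i = 2, 2 and divided differences Δ_i = -6, 6, the continuity of g' gives the tridiagonal system
  2·m_0 + 8·m_1 + 2·m_2 = 6(Δ_1 - Δ_0) = 72
Clamped end conditions give two more equations: 2h_0·m_0 + h_0·m_1 = 6(Δ_0 - g'(0)) = -30 and h_1·m_1 + 2h_1·m_2 = 6(g'(4) - Δ_1) = -24.
Solving the tridiagonal system: m_0 = -63/4, m_1 = 33/2, m_2 = -57/4.
On [2, 4], g'(x) = b_1 + 2c_1·(x - 2) + 3d_1·(x - 2)² with b_1 = Δ_1 - h_1(2m_1 + m_2)/6 = -1/4, c_1 = m_1/2 = 33/4, d_1 = (m_2 - m_1)/(6h_1) = -41/16. So g'(2) = -1/4.

-0.2500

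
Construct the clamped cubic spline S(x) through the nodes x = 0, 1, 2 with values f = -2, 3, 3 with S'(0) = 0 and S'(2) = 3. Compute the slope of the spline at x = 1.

Write σ_i for S''(x_i). With h_i = 1, 1 and divided differences Δ_i = 5, 0, the continuity of S' gives the tridiagonal system
  1·σ_0 + 4·σ_1 + 1·σ_2 = 6(Δ_1 - Δ_0) = -30
Clamped end conditions give two more equations: 2h_0·σ_0 + h_0·σ_1 = 6(Δ_0 - S'(0)) = 30 and h_1·σ_1 + 2h_1·σ_2 = 6(S'(2) - Δ_1) = 18.
Forward elimination and back-substitution give σ_0 = 24, σ_1 = -18, σ_2 = 18.
On [1, 2], S'(x) = b_1 + 2c_1·(x - 1) + 3d_1·(x - 1)² with b_1 = Δ_1 - h_1(2σ_1 + σ_2)/6 = 3, c_1 = σ_1/2 = -9, d_1 = (σ_2 - σ_1)/(6h_1) = 6. So S'(1) = 3.

3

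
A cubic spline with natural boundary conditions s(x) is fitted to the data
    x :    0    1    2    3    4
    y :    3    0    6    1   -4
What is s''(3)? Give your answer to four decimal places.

With σ_i denoting the second derivative at x_i, h_i = 1, 1, 1, 1, and Δ_i = (y_(i+1) − y_i)/h_i = -3, 6, -5, -5:
  1·σ_0 + 4·σ_1 + 1·σ_2 = 6(Δ_1 - Δ_0) = 54
  1·σ_1 + 4·σ_2 + 1·σ_3 = 6(Δ_2 - Δ_1) = -66
  1·σ_2 + 4·σ_3 + 1·σ_4 = 6(Δ_3 - Δ_2) = 0
Natural end conditions: σ_0 = σ_4 = 0.
Solving the tridiagonal system: σ_0 = 0, σ_1 = 537/28, σ_2 = -159/7, σ_3 = 159/28, σ_4 = 0.

5.6786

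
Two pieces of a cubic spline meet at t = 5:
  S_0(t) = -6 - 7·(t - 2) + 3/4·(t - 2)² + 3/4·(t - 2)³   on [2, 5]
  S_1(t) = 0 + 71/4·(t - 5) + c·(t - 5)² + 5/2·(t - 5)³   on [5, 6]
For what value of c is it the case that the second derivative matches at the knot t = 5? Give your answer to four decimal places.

7.5000

S_0''(t) = 3/2 + 9/2·(t - 2), so S_0''(5) = 15. On the right, S_1''(5) = 2c, so c = 15/2.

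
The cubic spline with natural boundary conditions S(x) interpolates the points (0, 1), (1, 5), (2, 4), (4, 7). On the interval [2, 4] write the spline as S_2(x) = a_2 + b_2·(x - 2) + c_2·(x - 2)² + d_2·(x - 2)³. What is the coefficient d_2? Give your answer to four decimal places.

Put σ_i = S'' at the i-th knot. Here h = (1, 1, 2) and Δ = (4, -1, 3/2), so the interior equations h_(i-1)·σ_(i-1) + 2(h_(i-1)+h_i)·σ_i + h_i·σ_(i+1) = 6(Δ_i − Δ_(i-1)) read
  1·σ_0 + 4·σ_1 + 1·σ_2 = 6(Δ_1 - Δ_0) = -30
  1·σ_1 + 6·σ_2 + 2·σ_3 = 6(Δ_2 - Δ_1) = 15
Natural end conditions: σ_0 = σ_3 = 0.
Solving: σ_0 = 0, σ_1 = -195/23, σ_2 = 90/23, σ_3 = 0.
On [2, 4], with S_2(x) = a_2 + b_2·(x - 2) + c_2·(x - 2)² + d_2·(x - 2)³: c_2 = σ_2/2 = 45/23, d_2 = (σ_3 - σ_2)/(6h_2) = -15/46, b_2 = Δ_2 - h_2(2σ_2 + σ_3)/6 = -51/46.

-0.3261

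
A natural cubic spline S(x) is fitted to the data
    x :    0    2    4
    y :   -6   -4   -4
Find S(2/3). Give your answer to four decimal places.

Put σ_i = S'' at the i-th knot. Here h = (2, 2) and Δ = (1, 0), so the interior equations h_(i-1)·σ_(i-1) + 2(h_(i-1)+h_i)·σ_i + h_i·σ_(i+1) = 6(Δ_i − Δ_(i-1)) read
  2·σ_0 + 8·σ_1 + 2·σ_2 = 6(Δ_1 - Δ_0) = -6
Natural end conditions: σ_0 = σ_2 = 0.
Forward elimination and back-substitution give σ_0 = 0, σ_1 = -3/4, σ_2 = 0.
On [0, 2], S(x) = -6 + 5/4·x + 0·x² - 1/16·x³.
With x = 2/3: S(2/3) = -140/27.

-5.1852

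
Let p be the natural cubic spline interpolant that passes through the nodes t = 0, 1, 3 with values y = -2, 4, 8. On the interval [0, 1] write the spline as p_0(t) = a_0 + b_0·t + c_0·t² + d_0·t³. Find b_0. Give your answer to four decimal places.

6.6667

Put M_i = p'' at the i-th knot. Here h = (1, 2) and Δ = (6, 2), so the interior equations h_(i-1)·M_(i-1) + 2(h_(i-1)+h_i)·M_i + h_i·M_(i+1) = 6(Δ_i − Δ_(i-1)) read
  1·M_0 + 6·M_1 + 2·M_2 = 6(Δ_1 - Δ_0) = -24
Natural end conditions: M_0 = M_2 = 0.
Solving the tridiagonal system: M_0 = 0, M_1 = -4, M_2 = 0.
On [0, 1], with p_0(t) = a_0 + b_0·t + c_0·t² + d_0·t³: c_0 = M_0/2 = 0, d_0 = (M_1 - M_0)/(6h_0) = -2/3, b_0 = Δ_0 - h_0(2M_0 + M_1)/6 = 20/3.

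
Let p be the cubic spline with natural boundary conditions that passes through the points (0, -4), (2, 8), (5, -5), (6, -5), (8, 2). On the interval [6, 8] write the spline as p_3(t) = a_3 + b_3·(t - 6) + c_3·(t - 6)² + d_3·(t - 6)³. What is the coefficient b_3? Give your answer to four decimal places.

1.8253

Let M_i = p''(x_i). Step sizes h_i = 2, 3, 1, 2; slopes of the chords Δ_i = (y_(i+1) - y_i)/h_i = 6, -13/3, 0, 7/2.
  2·M_0 + 10·M_1 + 3·M_2 = 6(Δ_1 - Δ_0) = -62
  3·M_1 + 8·M_2 + 1·M_3 = 6(Δ_2 - Δ_1) = 26
  1·M_2 + 6·M_3 + 2·M_4 = 6(Δ_3 - Δ_2) = 21
Natural end conditions: M_0 = M_4 = 0.
Hence M_0 = 0, M_1 = -3319/416, M_2 = 1233/208, M_3 = 1045/416, M_4 = 0.
On [6, 8], with p_3(t) = a_3 + b_3·(t - 6) + c_3·(t - 6)² + d_3·(t - 6)³: c_3 = M_3/2 = 1045/832, d_3 = (M_4 - M_3)/(6h_3) = -1045/4992, b_3 = Δ_3 - h_3(2M_3 + M_4)/6 = 1139/624.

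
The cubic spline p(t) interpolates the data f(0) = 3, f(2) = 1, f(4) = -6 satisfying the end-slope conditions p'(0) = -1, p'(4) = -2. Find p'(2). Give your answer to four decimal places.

Write σ_i for p''(x_i). With h_i = 2, 2 and divided differences Δ_i = -1, -7/2, the continuity of p' gives the tridiagonal system
  2·σ_0 + 8·σ_1 + 2·σ_2 = 6(Δ_1 - Δ_0) = -15
Clamped end conditions give two more equations: 2h_0·σ_0 + h_0·σ_1 = 6(Δ_0 - p'(0)) = 0 and h_1·σ_1 + 2h_1·σ_2 = 6(p'(4) - Δ_1) = 9.
Forward elimination and back-substitution give σ_0 = 13/8, σ_1 = -13/4, σ_2 = 31/8.
On [2, 4], p'(t) = b_1 + 2c_1·(t - 2) + 3d_1·(t - 2)² with b_1 = Δ_1 - h_1(2σ_1 + σ_2)/6 = -21/8, c_1 = σ_1/2 = -13/8, d_1 = (σ_2 - σ_1)/(6h_1) = 19/32. So p'(2) = -21/8.

-2.6250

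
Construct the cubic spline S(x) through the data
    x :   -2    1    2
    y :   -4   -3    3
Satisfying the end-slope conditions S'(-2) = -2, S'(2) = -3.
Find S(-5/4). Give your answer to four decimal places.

Put M_i = S'' at the i-th knot. Here h = (3, 1) and Δ = (1/3, 6), so the interior equations h_(i-1)·M_(i-1) + 2(h_(i-1)+h_i)·M_i + h_i·M_(i+1) = 6(Δ_i − Δ_(i-1)) read
  3·M_0 + 8·M_1 + 1·M_2 = 6(Δ_1 - Δ_0) = 34
Clamped end conditions give two more equations: 2h_0·M_0 + h_0·M_1 = 6(Δ_0 - S'(-2)) = 14 and h_1·M_1 + 2h_1·M_2 = 6(S'(2) - Δ_1) = -54.
Solving: M_0 = -13/6, M_1 = 9, M_2 = -63/2.
On [-2, 1], S(x) = -4 - 2·(x + 2) - 13/12·(x + 2)² + 67/108·(x + 2)³.
With (x + 2) = 3/4: S(-5/4) = -1497/256.

-5.8477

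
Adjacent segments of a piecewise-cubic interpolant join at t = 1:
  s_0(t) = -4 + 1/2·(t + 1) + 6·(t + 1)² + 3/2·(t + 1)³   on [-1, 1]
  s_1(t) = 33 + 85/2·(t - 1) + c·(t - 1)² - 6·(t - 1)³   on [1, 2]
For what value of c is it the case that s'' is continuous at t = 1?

15

s_0''(t) = 12 + 9·(t + 1), so s_0''(1) = 30. On the right, s_1''(1) = 2c, so c = 15.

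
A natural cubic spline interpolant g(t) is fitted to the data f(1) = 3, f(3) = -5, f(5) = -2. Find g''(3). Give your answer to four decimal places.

4.1250

Let m_i = g''(x_i). Step sizes h_i = 2, 2; slopes of the chords Δ_i = (y_(i+1) - y_i)/h_i = -4, 3/2.
  2·m_0 + 8·m_1 + 2·m_2 = 6(Δ_1 - Δ_0) = 33
Natural end conditions: m_0 = m_2 = 0.
Forward elimination and back-substitution give m_0 = 0, m_1 = 33/8, m_2 = 0.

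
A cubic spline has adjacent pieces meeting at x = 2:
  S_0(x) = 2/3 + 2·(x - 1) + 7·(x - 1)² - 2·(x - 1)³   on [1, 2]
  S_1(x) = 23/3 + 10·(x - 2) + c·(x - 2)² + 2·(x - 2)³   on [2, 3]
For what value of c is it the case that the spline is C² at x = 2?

1

S_0''(x) = 14 - 12·(x - 1), so S_0''(2) = 2. On the right, S_1''(2) = 2c, so c = 1.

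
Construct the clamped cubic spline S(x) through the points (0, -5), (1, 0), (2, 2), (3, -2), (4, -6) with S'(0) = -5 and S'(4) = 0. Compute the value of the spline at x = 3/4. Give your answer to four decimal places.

With σ_i denoting the second derivative at x_i, h_i = 1, 1, 1, 1, and Δ_i = (y_(i+1) − y_i)/h_i = 5, 2, -4, -4:
  1·σ_0 + 4·σ_1 + 1·σ_2 = 6(Δ_1 - Δ_0) = -18
  1·σ_1 + 4·σ_2 + 1·σ_3 = 6(Δ_2 - Δ_1) = -36
  1·σ_2 + 4·σ_3 + 1·σ_4 = 6(Δ_3 - Δ_2) = 0
Clamped end conditions give two more equations: 2h_0·σ_0 + h_0·σ_1 = 6(Δ_0 - S'(0)) = 60 and h_3·σ_3 + 2h_3·σ_4 = 6(S'(4) - Δ_3) = 24.
Solving: σ_0 = 505/14, σ_1 = -85/7, σ_2 = -11/2, σ_3 = -13/7, σ_4 = 181/14.
On [0, 1], S(x) = -5 - 5·x + 505/28·x² - 225/28·x³.
With x = 3/4: S(3/4) = -3575/1792.

-1.9950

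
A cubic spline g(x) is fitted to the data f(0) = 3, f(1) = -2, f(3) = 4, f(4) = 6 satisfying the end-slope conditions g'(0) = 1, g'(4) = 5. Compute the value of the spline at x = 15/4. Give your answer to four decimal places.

5.1036

Put σ_i = g'' at the i-th knot. Here h = (1, 2, 1) and Δ = (-5, 3, 2), so the interior equations h_(i-1)·σ_(i-1) + 2(h_(i-1)+h_i)·σ_i + h_i·σ_(i+1) = 6(Δ_i − Δ_(i-1)) read
  1·σ_0 + 6·σ_1 + 2·σ_2 = 6(Δ_1 - Δ_0) = 48
  2·σ_1 + 6·σ_2 + 1·σ_3 = 6(Δ_2 - Δ_1) = -6
Clamped end conditions give two more equations: 2h_0·σ_0 + h_0·σ_1 = 6(Δ_0 - g'(0)) = -36 and h_2·σ_2 + 2h_2·σ_3 = 6(g'(4) - Δ_2) = 18.
Hence σ_0 = -892/35, σ_1 = 524/35, σ_2 = -286/35, σ_3 = 458/35.
On [3, 4], g(x) = 4 + 89/35·(x - 3) - 143/35·(x - 3)² + 124/35·(x - 3)³.
With (x - 3) = 3/4: g(15/4) = 1429/280.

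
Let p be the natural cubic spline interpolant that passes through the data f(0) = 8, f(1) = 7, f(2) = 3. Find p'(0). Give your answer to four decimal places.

-0.2500

Put σ_i = p'' at the i-th knot. Here h = (1, 1) and Δ = (-1, -4), so the interior equations h_(i-1)·σ_(i-1) + 2(h_(i-1)+h_i)·σ_i + h_i·σ_(i+1) = 6(Δ_i − Δ_(i-1)) read
  1·σ_0 + 4·σ_1 + 1·σ_2 = 6(Δ_1 - Δ_0) = -18
Natural end conditions: σ_0 = σ_2 = 0.
Solving: σ_0 = 0, σ_1 = -9/2, σ_2 = 0.
On [0, 1], p'(x) = b_0 + 2c_0·x + 3d_0·x² with b_0 = Δ_0 - h_0(2σ_0 + σ_1)/6 = -1/4, c_0 = σ_0/2 = 0, d_0 = (σ_1 - σ_0)/(6h_0) = -3/4. So p'(0) = -1/4.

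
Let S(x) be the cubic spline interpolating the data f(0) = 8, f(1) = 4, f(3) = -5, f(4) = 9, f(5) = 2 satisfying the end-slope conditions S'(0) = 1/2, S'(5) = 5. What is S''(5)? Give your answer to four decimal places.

Let M_i = S''(x_i). Step sizes h_i = 1, 2, 1, 1; slopes of the chords Δ_i = (y_(i+1) - y_i)/h_i = -4, -9/2, 14, -7.
  1·M_0 + 6·M_1 + 2·M_2 = 6(Δ_1 - Δ_0) = -3
  2·M_1 + 6·M_2 + 1·M_3 = 6(Δ_2 - Δ_1) = 111
  1·M_2 + 4·M_3 + 1·M_4 = 6(Δ_3 - Δ_2) = -126
Clamped end conditions give two more equations: 2h_0·M_0 + h_0·M_1 = 6(Δ_0 - S'(0)) = -27 and h_3·M_3 + 2h_3·M_4 = 6(S'(5) - Δ_3) = 72.
Solving the tridiagonal system: M_0 = -567/64, M_1 = -297/32, M_2 = 3939/128, M_3 = -3525/64, M_4 = 8133/128.

63.5391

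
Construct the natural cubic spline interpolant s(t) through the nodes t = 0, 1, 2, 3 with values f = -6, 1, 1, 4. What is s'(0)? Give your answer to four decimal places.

9.0667

Put M_i = s'' at the i-th knot. Here h = (1, 1, 1) and Δ = (7, 0, 3), so the interior equations h_(i-1)·M_(i-1) + 2(h_(i-1)+h_i)·M_i + h_i·M_(i+1) = 6(Δ_i − Δ_(i-1)) read
  1·M_0 + 4·M_1 + 1·M_2 = 6(Δ_1 - Δ_0) = -42
  1·M_1 + 4·M_2 + 1·M_3 = 6(Δ_2 - Δ_1) = 18
Natural end conditions: M_0 = M_3 = 0.
Solving: M_0 = 0, M_1 = -62/5, M_2 = 38/5, M_3 = 0.
On [0, 1], s'(t) = b_0 + 2c_0·t + 3d_0·t² with b_0 = Δ_0 - h_0(2M_0 + M_1)/6 = 136/15, c_0 = M_0/2 = 0, d_0 = (M_1 - M_0)/(6h_0) = -31/15. So s'(0) = 136/15.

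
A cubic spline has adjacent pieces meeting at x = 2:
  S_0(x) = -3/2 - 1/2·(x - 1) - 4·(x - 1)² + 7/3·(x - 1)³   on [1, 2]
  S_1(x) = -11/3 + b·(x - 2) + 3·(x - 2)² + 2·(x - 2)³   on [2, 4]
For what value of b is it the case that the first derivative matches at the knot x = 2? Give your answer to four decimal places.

-1.5000

S_0'(x) = -1/2 - 8·(x - 1) + 7·(x - 1)², so S_0'(2) = -3/2. On the right, S_1'(2) = b, so b = -3/2.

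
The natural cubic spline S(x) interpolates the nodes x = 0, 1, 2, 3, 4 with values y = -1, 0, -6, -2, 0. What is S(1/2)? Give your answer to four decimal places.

With σ_i denoting the second derivative at x_i, h_i = 1, 1, 1, 1, and Δ_i = (y_(i+1) − y_i)/h_i = 1, -6, 4, 2:
  1·σ_0 + 4·σ_1 + 1·σ_2 = 6(Δ_1 - Δ_0) = -42
  1·σ_1 + 4·σ_2 + 1·σ_3 = 6(Δ_2 - Δ_1) = 60
  1·σ_2 + 4·σ_3 + 1·σ_4 = 6(Δ_3 - Δ_2) = -12
Natural end conditions: σ_0 = σ_4 = 0.
Solving the tridiagonal system: σ_0 = 0, σ_1 = -63/4, σ_2 = 21, σ_3 = -33/4, σ_4 = 0.
On [0, 1], S(x) = -1 + 29/8·x + 0·x² - 21/8·x³.
With x = 1/2: S(1/2) = 31/64.

0.4844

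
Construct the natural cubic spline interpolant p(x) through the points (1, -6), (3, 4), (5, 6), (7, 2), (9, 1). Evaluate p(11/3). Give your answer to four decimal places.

5.6839

Let m_i = p''(x_i). Step sizes h_i = 2, 2, 2, 2; slopes of the chords Δ_i = (y_(i+1) - y_i)/h_i = 5, 1, -2, -1/2.
  2·m_0 + 8·m_1 + 2·m_2 = 6(Δ_1 - Δ_0) = -24
  2·m_1 + 8·m_2 + 2·m_3 = 6(Δ_2 - Δ_1) = -18
  2·m_2 + 8·m_3 + 2·m_4 = 6(Δ_3 - Δ_2) = 9
Natural end conditions: m_0 = m_4 = 0.
Solving the tridiagonal system: m_0 = 0, m_1 = -279/112, m_2 = -57/28, m_3 = 183/112, m_4 = 0.
On [3, 5], p(x) = 4 + 187/56·(x - 3) - 279/224·(x - 3)² + 17/448·(x - 3)³.
With (x - 3) = 2/3: p(11/3) = 4297/756.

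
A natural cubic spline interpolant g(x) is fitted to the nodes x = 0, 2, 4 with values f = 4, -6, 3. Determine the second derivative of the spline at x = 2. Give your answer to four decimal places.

Put M_i = g'' at the i-th knot. Here h = (2, 2) and Δ = (-5, 9/2), so the interior equations h_(i-1)·M_(i-1) + 2(h_(i-1)+h_i)·M_i + h_i·M_(i+1) = 6(Δ_i − Δ_(i-1)) read
  2·M_0 + 8·M_1 + 2·M_2 = 6(Δ_1 - Δ_0) = 57
Natural end conditions: M_0 = M_2 = 0.
Solving: M_0 = 0, M_1 = 57/8, M_2 = 0.

7.1250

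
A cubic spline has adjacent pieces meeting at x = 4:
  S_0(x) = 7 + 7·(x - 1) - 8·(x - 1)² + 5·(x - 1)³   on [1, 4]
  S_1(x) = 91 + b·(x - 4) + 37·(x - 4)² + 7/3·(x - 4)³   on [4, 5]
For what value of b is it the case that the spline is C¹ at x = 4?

S_0'(x) = 7 - 16·(x - 1) + 15·(x - 1)², so S_0'(4) = 94. On the right, S_1'(4) = b, so b = 94.

94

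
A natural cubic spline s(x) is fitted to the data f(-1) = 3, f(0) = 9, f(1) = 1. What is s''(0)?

-21

Let M_i = s''(x_i). Step sizes h_i = 1, 1; slopes of the chords Δ_i = (y_(i+1) - y_i)/h_i = 6, -8.
  1·M_0 + 4·M_1 + 1·M_2 = 6(Δ_1 - Δ_0) = -84
Natural end conditions: M_0 = M_2 = 0.
Hence M_0 = 0, M_1 = -21, M_2 = 0.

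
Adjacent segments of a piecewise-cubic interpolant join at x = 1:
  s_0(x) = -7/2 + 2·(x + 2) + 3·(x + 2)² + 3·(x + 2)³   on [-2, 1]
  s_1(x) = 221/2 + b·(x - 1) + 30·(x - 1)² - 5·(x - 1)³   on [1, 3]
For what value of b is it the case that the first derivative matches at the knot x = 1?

s_0'(x) = 2 + 6·(x + 2) + 9·(x + 2)², so s_0'(1) = 101. On the right, s_1'(1) = b, so b = 101.

101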